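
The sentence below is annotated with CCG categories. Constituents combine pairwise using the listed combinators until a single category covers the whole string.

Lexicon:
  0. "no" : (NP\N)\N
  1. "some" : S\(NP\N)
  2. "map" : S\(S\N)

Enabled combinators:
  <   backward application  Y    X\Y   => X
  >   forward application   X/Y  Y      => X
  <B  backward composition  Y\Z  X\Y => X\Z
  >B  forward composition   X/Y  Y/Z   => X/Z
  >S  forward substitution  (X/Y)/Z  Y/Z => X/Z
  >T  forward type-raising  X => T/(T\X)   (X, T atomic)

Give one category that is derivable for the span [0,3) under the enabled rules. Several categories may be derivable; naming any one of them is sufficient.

[0,3] S   <
  [0,2] S\N   <B
    [0,1] "no" : (NP\N)\N
    [1,2] "some" : S\(NP\N)
  [2,3] "map" : S\(S\N)

S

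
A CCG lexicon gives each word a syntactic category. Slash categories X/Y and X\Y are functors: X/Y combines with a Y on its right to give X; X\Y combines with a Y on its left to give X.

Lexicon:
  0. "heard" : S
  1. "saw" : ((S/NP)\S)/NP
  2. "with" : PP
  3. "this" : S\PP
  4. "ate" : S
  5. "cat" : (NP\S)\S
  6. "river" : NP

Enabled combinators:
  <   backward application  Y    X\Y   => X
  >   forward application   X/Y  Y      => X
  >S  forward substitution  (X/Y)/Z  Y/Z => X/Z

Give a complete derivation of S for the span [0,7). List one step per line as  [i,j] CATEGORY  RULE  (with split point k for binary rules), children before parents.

[0,1] S  lex  "heard"
[1,2] ((S/NP)\S)/NP  lex  "saw"
[2,3] PP  lex  "with"
[3,4] S\PP  lex  "this"
[2,4] S  <  k=3
[4,5] S  lex  "ate"
[5,6] (NP\S)\S  lex  "cat"
[4,6] NP\S  <  k=5
[2,6] NP  <  k=4
[1,6] (S/NP)\S  >  k=2
[0,6] S/NP  <  k=1
[6,7] NP  lex  "river"
[0,7] S  >  k=6

[0,7] S   >
  [0,6] S/NP   <
    [0,1] "heard" : S
    [1,6] (S/NP)\S   >
      [1,2] "saw" : ((S/NP)\S)/NP
      [2,6] NP   <
        [2,4] S   <
          [2,3] "with" : PP
          [3,4] "this" : S\PP
        [4,6] NP\S   <
          [4,5] "ate" : S
          [5,6] "cat" : (NP\S)\S
  [6,7] "river" : NP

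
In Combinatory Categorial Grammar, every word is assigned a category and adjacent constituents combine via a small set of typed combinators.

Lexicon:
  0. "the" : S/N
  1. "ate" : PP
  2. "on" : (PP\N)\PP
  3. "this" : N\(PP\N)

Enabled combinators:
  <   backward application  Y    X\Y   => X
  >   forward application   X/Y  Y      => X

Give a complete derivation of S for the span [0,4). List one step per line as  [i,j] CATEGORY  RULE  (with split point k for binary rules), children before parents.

[0,1] S/N  lex  "the"
[1,2] PP  lex  "ate"
[2,3] (PP\N)\PP  lex  "on"
[1,3] PP\N  <  k=2
[3,4] N\(PP\N)  lex  "this"
[1,4] N  <  k=3
[0,4] S  >  k=1

[0,4] S   >
  [0,1] "the" : S/N
  [1,4] N   <
    [1,3] PP\N   <
      [1,2] "ate" : PP
      [2,3] "on" : (PP\N)\PP
    [3,4] "this" : N\(PP\N)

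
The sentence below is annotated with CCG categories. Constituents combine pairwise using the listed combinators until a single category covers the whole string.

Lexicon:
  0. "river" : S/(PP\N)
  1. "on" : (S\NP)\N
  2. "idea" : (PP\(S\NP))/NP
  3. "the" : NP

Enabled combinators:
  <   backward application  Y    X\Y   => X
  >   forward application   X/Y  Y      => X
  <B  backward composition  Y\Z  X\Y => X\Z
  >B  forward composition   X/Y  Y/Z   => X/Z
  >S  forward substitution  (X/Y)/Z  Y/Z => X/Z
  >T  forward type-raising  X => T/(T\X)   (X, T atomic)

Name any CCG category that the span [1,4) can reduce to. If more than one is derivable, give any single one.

[0,4] S   >
  [0,1] "river" : S/(PP\N)
  [1,4] PP\N   <B
    [1,2] "on" : (S\NP)\N
    [2,4] PP\(S\NP)   >
      [2,3] "idea" : (PP\(S\NP))/NP
      [3,4] "the" : NP

PP\N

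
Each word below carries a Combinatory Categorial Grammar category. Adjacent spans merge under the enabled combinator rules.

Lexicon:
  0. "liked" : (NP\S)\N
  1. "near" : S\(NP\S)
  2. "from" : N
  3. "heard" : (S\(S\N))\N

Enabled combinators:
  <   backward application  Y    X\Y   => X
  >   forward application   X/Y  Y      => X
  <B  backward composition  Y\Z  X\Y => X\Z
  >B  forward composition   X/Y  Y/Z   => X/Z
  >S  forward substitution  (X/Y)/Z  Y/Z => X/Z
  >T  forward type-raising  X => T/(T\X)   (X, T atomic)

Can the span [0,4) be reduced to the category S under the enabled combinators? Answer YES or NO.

YES

[0,4] S   <
  [0,2] S\N   <B
    [0,1] "liked" : (NP\S)\N
    [1,2] "near" : S\(NP\S)
  [2,4] S\(S\N)   <
    [2,3] "from" : N
    [3,4] "heard" : (S\(S\N))\N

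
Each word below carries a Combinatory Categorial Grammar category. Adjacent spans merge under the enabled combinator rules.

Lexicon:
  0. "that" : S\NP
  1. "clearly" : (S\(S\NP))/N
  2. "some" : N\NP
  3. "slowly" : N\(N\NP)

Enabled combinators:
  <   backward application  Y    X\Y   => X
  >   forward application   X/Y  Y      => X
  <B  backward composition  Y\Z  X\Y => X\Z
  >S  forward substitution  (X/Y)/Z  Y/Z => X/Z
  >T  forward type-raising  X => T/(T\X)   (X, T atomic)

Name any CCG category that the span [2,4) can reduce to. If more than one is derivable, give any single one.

[0,4] S   <
  [0,1] "that" : S\NP
  [1,4] S\(S\NP)   >
    [1,2] "clearly" : (S\(S\NP))/N
    [2,4] N   <
      [2,3] "some" : N\NP
      [3,4] "slowly" : N\(N\NP)

N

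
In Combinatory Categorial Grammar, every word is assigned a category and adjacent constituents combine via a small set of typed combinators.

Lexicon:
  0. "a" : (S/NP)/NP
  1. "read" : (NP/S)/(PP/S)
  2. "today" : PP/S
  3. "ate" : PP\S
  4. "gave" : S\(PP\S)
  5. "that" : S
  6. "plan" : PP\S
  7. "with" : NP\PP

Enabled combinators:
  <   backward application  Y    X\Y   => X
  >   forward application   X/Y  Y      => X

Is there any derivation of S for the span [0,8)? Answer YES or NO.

[0,8] S   >
  [0,5] S/NP   >
    [0,1] "a" : (S/NP)/NP
    [1,5] NP   >
      [1,3] NP/S   >
        [1,2] "read" : (NP/S)/(PP/S)
        [2,3] "today" : PP/S
      [3,5] S   <
        [3,4] "ate" : PP\S
        [4,5] "gave" : S\(PP\S)
  [5,8] NP   <
    [5,7] PP   <
      [5,6] "that" : S
      [6,7] "plan" : PP\S
    [7,8] "with" : NP\PP

YES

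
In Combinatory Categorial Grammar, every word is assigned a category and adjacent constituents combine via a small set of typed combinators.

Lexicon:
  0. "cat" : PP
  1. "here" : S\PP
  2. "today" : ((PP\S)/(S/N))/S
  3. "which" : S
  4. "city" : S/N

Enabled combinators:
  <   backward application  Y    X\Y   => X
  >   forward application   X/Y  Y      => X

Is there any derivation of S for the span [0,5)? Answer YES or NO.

PP S\PP ((PP\S)/(S/N))/S S S/N
CKY chart[0,5] = {PP}; S ∉ chart

NO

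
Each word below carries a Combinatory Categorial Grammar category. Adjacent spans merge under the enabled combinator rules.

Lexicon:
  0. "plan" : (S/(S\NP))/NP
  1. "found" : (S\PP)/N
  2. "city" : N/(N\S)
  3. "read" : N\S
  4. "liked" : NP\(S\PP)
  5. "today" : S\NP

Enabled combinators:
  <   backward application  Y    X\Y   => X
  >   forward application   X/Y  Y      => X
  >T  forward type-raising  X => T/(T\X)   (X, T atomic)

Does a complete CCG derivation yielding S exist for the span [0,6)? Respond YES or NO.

[0,6] S   >
  [0,5] S/(S\NP)   >
    [0,1] "plan" : (S/(S\NP))/NP
    [1,5] NP   <
      [1,4] S\PP   >
        [1,2] "found" : (S\PP)/N
        [2,4] N   >
          [2,3] "city" : N/(N\S)
          [3,4] "read" : N\S
      [4,5] "liked" : NP\(S\PP)
  [5,6] "today" : S\NP

YES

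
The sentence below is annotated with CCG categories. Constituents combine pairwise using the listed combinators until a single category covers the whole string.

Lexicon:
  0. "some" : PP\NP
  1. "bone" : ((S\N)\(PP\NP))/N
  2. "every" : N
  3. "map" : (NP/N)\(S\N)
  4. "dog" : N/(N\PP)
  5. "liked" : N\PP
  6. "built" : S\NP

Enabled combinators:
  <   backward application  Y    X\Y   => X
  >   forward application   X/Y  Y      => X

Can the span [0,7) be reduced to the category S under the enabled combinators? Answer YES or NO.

YES

[0,7] S   <
  [0,6] NP   >
    [0,4] NP/N   <
      [0,3] S\N   <
        [0,1] "some" : PP\NP
        [1,3] (S\N)\(PP\NP)   >
          [1,2] "bone" : ((S\N)\(PP\NP))/N
          [2,3] "every" : N
      [3,4] "map" : (NP/N)\(S\N)
    [4,6] N   >
      [4,5] "dog" : N/(N\PP)
      [5,6] "liked" : N\PP
  [6,7] "built" : S\NP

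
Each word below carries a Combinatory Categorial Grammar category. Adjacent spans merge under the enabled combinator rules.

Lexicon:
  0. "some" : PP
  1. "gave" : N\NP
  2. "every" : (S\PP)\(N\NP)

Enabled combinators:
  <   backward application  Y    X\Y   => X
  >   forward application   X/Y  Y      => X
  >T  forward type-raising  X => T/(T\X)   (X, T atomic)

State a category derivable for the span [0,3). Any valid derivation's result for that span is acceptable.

S

[0,3] S   >
  [0,1] S/(S\PP)   >T
    [0,1] "some" : PP
  [1,3] S\PP   <
    [1,2] "gave" : N\NP
    [2,3] "every" : (S\PP)\(N\NP)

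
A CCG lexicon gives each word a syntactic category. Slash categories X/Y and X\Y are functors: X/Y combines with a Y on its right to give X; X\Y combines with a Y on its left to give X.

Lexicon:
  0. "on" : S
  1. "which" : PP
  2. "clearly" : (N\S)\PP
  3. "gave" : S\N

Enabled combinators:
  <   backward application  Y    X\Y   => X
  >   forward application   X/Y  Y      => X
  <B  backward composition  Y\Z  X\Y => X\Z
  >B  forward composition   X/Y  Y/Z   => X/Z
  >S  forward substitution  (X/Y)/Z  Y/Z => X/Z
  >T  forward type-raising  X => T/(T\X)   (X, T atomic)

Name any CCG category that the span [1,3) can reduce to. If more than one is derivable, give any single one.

[0,4] S   <
  [0,3] N   <
    [0,1] "on" : S
    [1,3] N\S   <
      [1,2] "which" : PP
      [2,3] "clearly" : (N\S)\PP
  [3,4] "gave" : S\N

N\S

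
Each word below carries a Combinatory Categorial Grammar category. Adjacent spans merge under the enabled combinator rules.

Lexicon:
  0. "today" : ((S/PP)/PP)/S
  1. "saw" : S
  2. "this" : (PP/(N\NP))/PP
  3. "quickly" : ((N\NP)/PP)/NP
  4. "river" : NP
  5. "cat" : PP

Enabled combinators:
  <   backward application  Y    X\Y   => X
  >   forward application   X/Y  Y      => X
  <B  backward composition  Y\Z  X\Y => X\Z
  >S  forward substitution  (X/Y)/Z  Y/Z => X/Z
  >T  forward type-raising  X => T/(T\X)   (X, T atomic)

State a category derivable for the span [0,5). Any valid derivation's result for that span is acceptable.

[0,6] S   >
  [0,5] S/PP   >S
    [0,2] (S/PP)/PP   >
      [0,1] "today" : ((S/PP)/PP)/S
      [1,2] "saw" : S
    [2,5] PP/PP   >S
      [2,3] "this" : (PP/(N\NP))/PP
      [3,5] (N\NP)/PP   >
        [3,4] "quickly" : ((N\NP)/PP)/NP
        [4,5] "river" : NP
  [5,6] "cat" : PP

S/PP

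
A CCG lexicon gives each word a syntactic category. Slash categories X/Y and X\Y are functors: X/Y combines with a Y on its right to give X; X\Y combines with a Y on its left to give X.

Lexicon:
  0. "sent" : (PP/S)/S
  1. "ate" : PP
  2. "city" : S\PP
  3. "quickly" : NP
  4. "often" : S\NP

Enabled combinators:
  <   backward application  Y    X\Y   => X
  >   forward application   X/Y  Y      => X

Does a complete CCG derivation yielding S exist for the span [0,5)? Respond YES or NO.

NO

(PP/S)/S PP S\PP NP S\NP
CKY chart[0,5] = {PP}; S ∉ chart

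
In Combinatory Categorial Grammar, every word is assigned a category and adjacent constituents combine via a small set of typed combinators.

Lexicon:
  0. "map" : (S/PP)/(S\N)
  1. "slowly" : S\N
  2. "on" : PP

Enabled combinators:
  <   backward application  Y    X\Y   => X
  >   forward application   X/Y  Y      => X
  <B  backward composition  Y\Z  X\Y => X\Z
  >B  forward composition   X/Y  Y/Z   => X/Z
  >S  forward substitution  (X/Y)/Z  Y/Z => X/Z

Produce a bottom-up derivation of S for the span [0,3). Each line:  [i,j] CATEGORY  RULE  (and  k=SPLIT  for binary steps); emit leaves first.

[0,1] (S/PP)/(S\N)  lex  "map"
[1,2] S\N  lex  "slowly"
[0,2] S/PP  >  k=1
[2,3] PP  lex  "on"
[0,3] S  >  k=2

[0,3] S   >
  [0,2] S/PP   >
    [0,1] "map" : (S/PP)/(S\N)
    [1,2] "slowly" : S\N
  [2,3] "on" : PP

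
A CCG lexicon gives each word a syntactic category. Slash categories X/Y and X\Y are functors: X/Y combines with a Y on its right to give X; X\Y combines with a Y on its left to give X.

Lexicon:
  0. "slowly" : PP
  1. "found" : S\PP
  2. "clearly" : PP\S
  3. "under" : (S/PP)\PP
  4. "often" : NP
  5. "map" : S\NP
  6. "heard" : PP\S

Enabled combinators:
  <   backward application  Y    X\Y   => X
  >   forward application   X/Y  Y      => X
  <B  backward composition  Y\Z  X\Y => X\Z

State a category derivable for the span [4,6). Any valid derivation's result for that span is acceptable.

[0,7] S   >
  [0,4] S/PP   <
    [0,3] PP   <
      [0,2] S   <
        [0,1] "slowly" : PP
        [1,2] "found" : S\PP
      [2,3] "clearly" : PP\S
    [3,4] "under" : (S/PP)\PP
  [4,7] PP   <
    [4,6] S   <
      [4,5] "often" : NP
      [5,6] "map" : S\NP
    [6,7] "heard" : PP\S

S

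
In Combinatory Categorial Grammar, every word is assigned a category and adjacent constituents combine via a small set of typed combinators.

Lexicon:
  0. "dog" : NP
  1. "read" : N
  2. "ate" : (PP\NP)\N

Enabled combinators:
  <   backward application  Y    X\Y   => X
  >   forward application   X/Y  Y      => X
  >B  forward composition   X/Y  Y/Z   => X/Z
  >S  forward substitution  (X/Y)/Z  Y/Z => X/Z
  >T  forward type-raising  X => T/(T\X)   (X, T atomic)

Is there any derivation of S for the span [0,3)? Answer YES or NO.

NP N (PP\NP)\N
CKY chart[0,3] = {N/(N\PP), NP/(NP\PP), PP, PP/(PP\PP), S/(S\PP)}; S ∉ chart

NO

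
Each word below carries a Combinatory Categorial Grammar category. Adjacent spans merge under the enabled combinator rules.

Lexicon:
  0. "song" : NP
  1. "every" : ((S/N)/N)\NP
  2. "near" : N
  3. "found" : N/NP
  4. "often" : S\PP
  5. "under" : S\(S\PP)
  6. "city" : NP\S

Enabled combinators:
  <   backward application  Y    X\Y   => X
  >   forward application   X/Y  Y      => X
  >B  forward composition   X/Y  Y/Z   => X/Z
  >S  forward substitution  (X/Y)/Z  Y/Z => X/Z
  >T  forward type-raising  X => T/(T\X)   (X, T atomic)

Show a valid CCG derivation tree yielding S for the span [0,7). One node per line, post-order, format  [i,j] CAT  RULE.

[0,1] NP  lex  "song"
[1,2] ((S/N)/N)\NP  lex  "every"
[0,2] (S/N)/N  <  k=1
[2,3] N  lex  "near"
[0,3] S/N  >  k=2
[3,4] N/NP  lex  "found"
[0,4] S/NP  >B  k=3
[4,5] S\PP  lex  "often"
[5,6] S\(S\PP)  lex  "under"
[4,6] S  <  k=5
[6,7] NP\S  lex  "city"
[4,7] NP  <  k=6
[0,7] S  >  k=4

[0,7] S   >
  [0,4] S/NP   >B
    [0,3] S/N   >
      [0,2] (S/N)/N   <
        [0,1] "song" : NP
        [1,2] "every" : ((S/N)/N)\NP
      [2,3] "near" : N
    [3,4] "found" : N/NP
  [4,7] NP   <
    [4,6] S   <
      [4,5] "often" : S\PP
      [5,6] "under" : S\(S\PP)
    [6,7] "city" : NP\S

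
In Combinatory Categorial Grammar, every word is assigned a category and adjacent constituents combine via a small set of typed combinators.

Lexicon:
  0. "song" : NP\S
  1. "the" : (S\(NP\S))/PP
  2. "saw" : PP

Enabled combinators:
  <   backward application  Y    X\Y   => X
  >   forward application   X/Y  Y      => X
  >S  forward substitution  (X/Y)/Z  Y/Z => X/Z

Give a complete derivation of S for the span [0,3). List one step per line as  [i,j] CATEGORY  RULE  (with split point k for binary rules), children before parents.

[0,3] S   <
  [0,1] "song" : NP\S
  [1,3] S\(NP\S)   >
    [1,2] "the" : (S\(NP\S))/PP
    [2,3] "saw" : PP

[0,1] NP\S  lex  "song"
[1,2] (S\(NP\S))/PP  lex  "the"
[2,3] PP  lex  "saw"
[1,3] S\(NP\S)  >  k=2
[0,3] S  <  k=1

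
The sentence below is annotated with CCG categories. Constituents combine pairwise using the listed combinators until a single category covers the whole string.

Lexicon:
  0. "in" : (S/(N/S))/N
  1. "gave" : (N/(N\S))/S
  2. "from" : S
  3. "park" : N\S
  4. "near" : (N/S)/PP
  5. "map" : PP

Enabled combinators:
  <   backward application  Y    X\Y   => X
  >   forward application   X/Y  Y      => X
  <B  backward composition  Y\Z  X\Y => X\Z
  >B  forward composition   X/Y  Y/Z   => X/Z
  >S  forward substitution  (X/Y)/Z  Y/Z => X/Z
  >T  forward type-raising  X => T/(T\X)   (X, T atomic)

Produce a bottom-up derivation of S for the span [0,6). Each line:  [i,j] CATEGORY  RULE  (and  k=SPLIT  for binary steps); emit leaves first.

[0,1] (S/(N/S))/N  lex  "in"
[1,2] (N/(N\S))/S  lex  "gave"
[2,3] S  lex  "from"
[1,3] N/(N\S)  >  k=2
[3,4] N\S  lex  "park"
[1,4] N  >  k=3
[0,4] S/(N/S)  >  k=1
[4,5] (N/S)/PP  lex  "near"
[5,6] PP  lex  "map"
[4,6] N/S  >  k=5
[0,6] S  >  k=4

[0,6] S   >
  [0,4] S/(N/S)   >
    [0,1] "in" : (S/(N/S))/N
    [1,4] N   >
      [1,3] N/(N\S)   >
        [1,2] "gave" : (N/(N\S))/S
        [2,3] "from" : S
      [3,4] "park" : N\S
  [4,6] N/S   >
    [4,5] "near" : (N/S)/PP
    [5,6] "map" : PP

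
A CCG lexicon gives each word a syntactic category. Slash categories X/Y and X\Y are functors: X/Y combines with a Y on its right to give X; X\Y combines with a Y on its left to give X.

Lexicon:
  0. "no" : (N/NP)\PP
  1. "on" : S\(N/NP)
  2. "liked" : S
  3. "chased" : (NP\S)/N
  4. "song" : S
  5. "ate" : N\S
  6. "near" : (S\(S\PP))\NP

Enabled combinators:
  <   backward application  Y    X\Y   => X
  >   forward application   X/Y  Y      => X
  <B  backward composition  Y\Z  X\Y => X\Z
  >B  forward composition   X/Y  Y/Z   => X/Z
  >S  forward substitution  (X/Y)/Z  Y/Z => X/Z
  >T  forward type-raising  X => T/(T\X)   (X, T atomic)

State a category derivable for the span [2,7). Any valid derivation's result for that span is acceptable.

[0,7] S   <
  [0,2] S\PP   <B
    [0,1] "no" : (N/NP)\PP
    [1,2] "on" : S\(N/NP)
  [2,7] S\(S\PP)   <
    [2,6] NP   <
      [2,3] "liked" : S
      [3,6] NP\S   >
        [3,4] "chased" : (NP\S)/N
        [4,6] N   <
          [4,5] "song" : S
          [5,6] "ate" : N\S
    [6,7] "near" : (S\(S\PP))\NP

S\(S\PP)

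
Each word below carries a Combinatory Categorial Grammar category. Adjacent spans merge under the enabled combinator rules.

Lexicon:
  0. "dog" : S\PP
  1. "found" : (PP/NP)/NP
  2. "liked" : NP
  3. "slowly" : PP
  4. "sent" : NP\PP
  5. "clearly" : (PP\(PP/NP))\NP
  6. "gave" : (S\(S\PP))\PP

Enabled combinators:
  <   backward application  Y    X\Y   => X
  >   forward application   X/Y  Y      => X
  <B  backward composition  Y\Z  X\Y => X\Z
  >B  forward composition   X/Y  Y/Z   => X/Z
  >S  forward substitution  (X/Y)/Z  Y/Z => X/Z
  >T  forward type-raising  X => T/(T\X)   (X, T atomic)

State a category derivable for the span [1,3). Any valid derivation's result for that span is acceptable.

[0,7] S   <
  [0,1] "dog" : S\PP
  [1,7] S\(S\PP)   <
    [1,6] PP   <
      [1,3] PP/NP   >
        [1,2] "found" : (PP/NP)/NP
        [2,3] "liked" : NP
      [3,6] PP\(PP/NP)   <
        [3,5] NP   <
          [3,4] "slowly" : PP
          [4,5] "sent" : NP\PP
        [5,6] "clearly" : (PP\(PP/NP))\NP
    [6,7] "gave" : (S\(S\PP))\PP

PP/NP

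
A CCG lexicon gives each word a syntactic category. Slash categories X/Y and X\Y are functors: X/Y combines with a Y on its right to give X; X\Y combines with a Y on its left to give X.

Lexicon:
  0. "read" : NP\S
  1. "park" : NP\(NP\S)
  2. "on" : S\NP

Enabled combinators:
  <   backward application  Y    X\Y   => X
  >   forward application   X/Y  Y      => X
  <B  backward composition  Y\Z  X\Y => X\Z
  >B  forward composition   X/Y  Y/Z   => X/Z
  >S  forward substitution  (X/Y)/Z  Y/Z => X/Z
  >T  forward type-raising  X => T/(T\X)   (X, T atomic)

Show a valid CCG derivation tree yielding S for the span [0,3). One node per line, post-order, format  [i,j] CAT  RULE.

[0,3] S   <
  [0,2] NP   <
    [0,1] "read" : NP\S
    [1,2] "park" : NP\(NP\S)
  [2,3] "on" : S\NP

[0,1] NP\S  lex  "read"
[1,2] NP\(NP\S)  lex  "park"
[0,2] NP  <  k=1
[2,3] S\NP  lex  "on"
[0,3] S  <  k=2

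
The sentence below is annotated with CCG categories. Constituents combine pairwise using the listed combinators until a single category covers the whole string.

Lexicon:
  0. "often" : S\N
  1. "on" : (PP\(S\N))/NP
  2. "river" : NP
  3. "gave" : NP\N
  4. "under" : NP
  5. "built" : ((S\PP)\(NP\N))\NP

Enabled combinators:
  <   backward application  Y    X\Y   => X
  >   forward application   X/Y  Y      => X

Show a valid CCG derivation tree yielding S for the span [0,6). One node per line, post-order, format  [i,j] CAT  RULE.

[0,6] S   <
  [0,3] PP   <
    [0,1] "often" : S\N
    [1,3] PP\(S\N)   >
      [1,2] "on" : (PP\(S\N))/NP
      [2,3] "river" : NP
  [3,6] S\PP   <
    [3,4] "gave" : NP\N
    [4,6] (S\PP)\(NP\N)   <
      [4,5] "under" : NP
      [5,6] "built" : ((S\PP)\(NP\N))\NP

[0,1] S\N  lex  "often"
[1,2] (PP\(S\N))/NP  lex  "on"
[2,3] NP  lex  "river"
[1,3] PP\(S\N)  >  k=2
[0,3] PP  <  k=1
[3,4] NP\N  lex  "gave"
[4,5] NP  lex  "under"
[5,6] ((S\PP)\(NP\N))\NP  lex  "built"
[4,6] (S\PP)\(NP\N)  <  k=5
[3,6] S\PP  <  k=4
[0,6] S  <  k=3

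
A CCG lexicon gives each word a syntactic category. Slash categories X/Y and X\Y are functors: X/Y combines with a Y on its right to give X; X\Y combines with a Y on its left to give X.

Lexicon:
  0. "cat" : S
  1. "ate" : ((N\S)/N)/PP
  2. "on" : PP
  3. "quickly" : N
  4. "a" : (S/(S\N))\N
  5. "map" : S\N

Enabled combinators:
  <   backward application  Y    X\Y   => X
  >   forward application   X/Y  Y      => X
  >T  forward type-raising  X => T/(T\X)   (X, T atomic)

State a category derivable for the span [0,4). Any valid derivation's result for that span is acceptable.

[0,6] S   >
  [0,5] S/(S\N)   <
    [0,4] N   <
      [0,1] "cat" : S
      [1,4] N\S   >
        [1,3] (N\S)/N   >
          [1,2] "ate" : ((N\S)/N)/PP
          [2,3] "on" : PP
        [3,4] "quickly" : N
    [4,5] "a" : (S/(S\N))\N
  [5,6] "map" : S\N

N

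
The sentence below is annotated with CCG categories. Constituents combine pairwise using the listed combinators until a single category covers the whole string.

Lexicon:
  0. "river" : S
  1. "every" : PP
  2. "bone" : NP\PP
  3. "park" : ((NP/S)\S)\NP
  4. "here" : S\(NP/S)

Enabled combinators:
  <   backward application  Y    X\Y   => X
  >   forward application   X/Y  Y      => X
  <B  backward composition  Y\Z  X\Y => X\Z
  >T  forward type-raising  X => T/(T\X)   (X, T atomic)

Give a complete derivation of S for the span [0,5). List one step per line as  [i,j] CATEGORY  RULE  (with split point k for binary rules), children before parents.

[0,1] S  lex  "river"
[1,2] PP  lex  "every"
[2,3] NP\PP  lex  "bone"
[1,3] NP  <  k=2
[3,4] ((NP/S)\S)\NP  lex  "park"
[1,4] (NP/S)\S  <  k=3
[0,4] NP/S  <  k=1
[4,5] S\(NP/S)  lex  "here"
[0,5] S  <  k=4

[0,5] S   <
  [0,4] NP/S   <
    [0,1] "river" : S
    [1,4] (NP/S)\S   <
      [1,3] NP   <
        [1,2] "every" : PP
        [2,3] "bone" : NP\PP
      [3,4] "park" : ((NP/S)\S)\NP
  [4,5] "here" : S\(NP/S)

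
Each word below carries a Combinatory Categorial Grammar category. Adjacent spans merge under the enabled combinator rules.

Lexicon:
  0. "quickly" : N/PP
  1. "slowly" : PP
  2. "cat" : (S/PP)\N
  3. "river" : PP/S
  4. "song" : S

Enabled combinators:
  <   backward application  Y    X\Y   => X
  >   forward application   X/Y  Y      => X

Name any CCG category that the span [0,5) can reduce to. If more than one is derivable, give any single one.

[0,5] S   >
  [0,3] S/PP   <
    [0,2] N   >
      [0,1] "quickly" : N/PP
      [1,2] "slowly" : PP
    [2,3] "cat" : (S/PP)\N
  [3,5] PP   >
    [3,4] "river" : PP/S
    [4,5] "song" : S

S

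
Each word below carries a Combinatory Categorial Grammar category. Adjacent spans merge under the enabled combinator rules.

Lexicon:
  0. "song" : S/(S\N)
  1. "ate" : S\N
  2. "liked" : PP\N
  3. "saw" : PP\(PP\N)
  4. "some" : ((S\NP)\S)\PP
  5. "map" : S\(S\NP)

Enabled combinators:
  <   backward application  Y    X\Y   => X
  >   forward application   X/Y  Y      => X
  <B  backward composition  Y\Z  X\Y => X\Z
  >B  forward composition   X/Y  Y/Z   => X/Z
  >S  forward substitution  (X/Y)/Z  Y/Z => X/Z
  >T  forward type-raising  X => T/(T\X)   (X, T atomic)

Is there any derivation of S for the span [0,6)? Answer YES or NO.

YES

[0,6] S   <
  [0,5] S\NP   <
    [0,2] S   >
      [0,1] "song" : S/(S\N)
      [1,2] "ate" : S\N
    [2,5] (S\NP)\S   <
      [2,4] PP   <
        [2,3] "liked" : PP\N
        [3,4] "saw" : PP\(PP\N)
      [4,5] "some" : ((S\NP)\S)\PP
  [5,6] "map" : S\(S\NP)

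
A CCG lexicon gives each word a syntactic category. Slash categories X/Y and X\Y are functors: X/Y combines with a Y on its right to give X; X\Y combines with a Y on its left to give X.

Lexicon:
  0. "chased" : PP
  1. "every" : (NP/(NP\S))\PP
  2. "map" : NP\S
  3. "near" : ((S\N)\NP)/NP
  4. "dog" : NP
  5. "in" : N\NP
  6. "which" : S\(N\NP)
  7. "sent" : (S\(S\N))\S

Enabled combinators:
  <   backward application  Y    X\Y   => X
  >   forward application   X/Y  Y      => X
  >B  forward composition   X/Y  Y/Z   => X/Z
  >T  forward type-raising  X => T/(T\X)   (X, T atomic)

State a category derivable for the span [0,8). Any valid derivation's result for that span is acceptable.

[0,8] S   <
  [0,5] S\N   <
    [0,3] NP   >
      [0,2] NP/(NP\S)   <
        [0,1] "chased" : PP
        [1,2] "every" : (NP/(NP\S))\PP
      [2,3] "map" : NP\S
    [3,5] (S\N)\NP   >
      [3,4] "near" : ((S\N)\NP)/NP
      [4,5] "dog" : NP
  [5,8] S\(S\N)   <
    [5,7] S   <
      [5,6] "in" : N\NP
      [6,7] "which" : S\(N\NP)
    [7,8] "sent" : (S\(S\N))\S

S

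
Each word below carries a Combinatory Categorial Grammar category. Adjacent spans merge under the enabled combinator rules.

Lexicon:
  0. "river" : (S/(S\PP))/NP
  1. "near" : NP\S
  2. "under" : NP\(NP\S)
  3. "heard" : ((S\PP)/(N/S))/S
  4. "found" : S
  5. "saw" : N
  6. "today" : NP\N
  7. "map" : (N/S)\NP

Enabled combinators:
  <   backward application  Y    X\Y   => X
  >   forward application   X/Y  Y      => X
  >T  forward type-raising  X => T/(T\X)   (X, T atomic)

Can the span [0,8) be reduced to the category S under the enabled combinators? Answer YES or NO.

[0,8] S   >
  [0,3] S/(S\PP)   >
    [0,1] "river" : (S/(S\PP))/NP
    [1,3] NP   <
      [1,2] "near" : NP\S
      [2,3] "under" : NP\(NP\S)
  [3,8] S\PP   >
    [3,5] (S\PP)/(N/S)   >
      [3,4] "heard" : ((S\PP)/(N/S))/S
      [4,5] "found" : S
    [5,8] N/S   <
      [5,7] NP   >
        [5,6] NP/(NP\N)   >T
          [5,6] "saw" : N
        [6,7] "today" : NP\N
      [7,8] "map" : (N/S)\NP

YES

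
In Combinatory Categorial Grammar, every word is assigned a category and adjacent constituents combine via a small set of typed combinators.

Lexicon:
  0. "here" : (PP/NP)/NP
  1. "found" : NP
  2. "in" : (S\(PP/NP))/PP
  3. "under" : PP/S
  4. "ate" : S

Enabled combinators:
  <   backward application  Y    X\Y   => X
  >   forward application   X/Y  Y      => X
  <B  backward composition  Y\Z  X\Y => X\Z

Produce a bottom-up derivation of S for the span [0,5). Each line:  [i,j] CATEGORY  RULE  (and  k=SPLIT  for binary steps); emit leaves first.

[0,5] S   <
  [0,2] PP/NP   >
    [0,1] "here" : (PP/NP)/NP
    [1,2] "found" : NP
  [2,5] S\(PP/NP)   >
    [2,3] "in" : (S\(PP/NP))/PP
    [3,5] PP   >
      [3,4] "under" : PP/S
      [4,5] "ate" : S

[0,1] (PP/NP)/NP  lex  "here"
[1,2] NP  lex  "found"
[0,2] PP/NP  >  k=1
[2,3] (S\(PP/NP))/PP  lex  "in"
[3,4] PP/S  lex  "under"
[4,5] S  lex  "ate"
[3,5] PP  >  k=4
[2,5] S\(PP/NP)  >  k=3
[0,5] S  <  k=2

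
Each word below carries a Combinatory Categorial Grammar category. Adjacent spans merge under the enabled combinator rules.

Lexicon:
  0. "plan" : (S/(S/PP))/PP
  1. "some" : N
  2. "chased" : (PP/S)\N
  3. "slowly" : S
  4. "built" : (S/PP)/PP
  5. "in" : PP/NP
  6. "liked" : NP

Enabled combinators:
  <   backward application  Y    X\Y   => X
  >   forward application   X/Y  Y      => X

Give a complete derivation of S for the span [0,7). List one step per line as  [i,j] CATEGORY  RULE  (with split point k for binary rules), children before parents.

[0,7] S   >
  [0,4] S/(S/PP)   >
    [0,1] "plan" : (S/(S/PP))/PP
    [1,4] PP   >
      [1,3] PP/S   <
        [1,2] "some" : N
        [2,3] "chased" : (PP/S)\N
      [3,4] "slowly" : S
  [4,7] S/PP   >
    [4,5] "built" : (S/PP)/PP
    [5,7] PP   >
      [5,6] "in" : PP/NP
      [6,7] "liked" : NP

[0,1] (S/(S/PP))/PP  lex  "plan"
[1,2] N  lex  "some"
[2,3] (PP/S)\N  lex  "chased"
[1,3] PP/S  <  k=2
[3,4] S  lex  "slowly"
[1,4] PP  >  k=3
[0,4] S/(S/PP)  >  k=1
[4,5] (S/PP)/PP  lex  "built"
[5,6] PP/NP  lex  "in"
[6,7] NP  lex  "liked"
[5,7] PP  >  k=6
[4,7] S/PP  >  k=5
[0,7] S  >  k=4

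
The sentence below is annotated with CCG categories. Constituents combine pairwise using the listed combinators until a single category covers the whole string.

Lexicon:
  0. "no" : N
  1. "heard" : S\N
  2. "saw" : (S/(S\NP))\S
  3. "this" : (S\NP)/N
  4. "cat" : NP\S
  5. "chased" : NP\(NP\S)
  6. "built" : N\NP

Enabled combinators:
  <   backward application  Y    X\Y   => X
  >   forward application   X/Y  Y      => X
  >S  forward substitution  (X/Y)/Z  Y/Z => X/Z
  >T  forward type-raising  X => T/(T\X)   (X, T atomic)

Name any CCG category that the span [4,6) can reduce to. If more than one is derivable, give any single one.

[0,7] S   >
  [0,3] S/(S\NP)   <
    [0,2] S   <
      [0,1] "no" : N
      [1,2] "heard" : S\N
    [2,3] "saw" : (S/(S\NP))\S
  [3,7] S\NP   >
    [3,4] "this" : (S\NP)/N
    [4,7] N   <
      [4,6] NP   <
        [4,5] "cat" : NP\S
        [5,6] "chased" : NP\(NP\S)
      [6,7] "built" : N\NP

NP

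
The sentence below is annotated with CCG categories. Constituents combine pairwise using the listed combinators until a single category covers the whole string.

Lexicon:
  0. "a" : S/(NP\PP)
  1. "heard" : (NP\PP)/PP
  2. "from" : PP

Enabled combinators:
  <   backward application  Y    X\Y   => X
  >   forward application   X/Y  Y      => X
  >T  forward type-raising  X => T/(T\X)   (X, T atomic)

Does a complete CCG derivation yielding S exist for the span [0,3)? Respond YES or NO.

[0,3] S   >
  [0,1] "a" : S/(NP\PP)
  [1,3] NP\PP   >
    [1,2] "heard" : (NP\PP)/PP
    [2,3] "from" : PP

YES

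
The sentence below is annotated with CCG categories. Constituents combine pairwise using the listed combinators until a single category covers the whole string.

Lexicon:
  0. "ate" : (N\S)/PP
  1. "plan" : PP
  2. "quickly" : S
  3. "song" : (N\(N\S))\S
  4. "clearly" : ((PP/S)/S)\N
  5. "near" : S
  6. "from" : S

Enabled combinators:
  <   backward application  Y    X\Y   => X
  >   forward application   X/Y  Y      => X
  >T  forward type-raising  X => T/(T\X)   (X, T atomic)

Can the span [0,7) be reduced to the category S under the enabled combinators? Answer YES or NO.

NO

(N\S)/PP PP S (N\(N\S))\S ((PP/S)/S)\N S S
CKY chart[0,7] = {N/(N\PP), NP/(NP\PP), PP, PP/(PP\PP), S/(S\PP)}; S ∉ chart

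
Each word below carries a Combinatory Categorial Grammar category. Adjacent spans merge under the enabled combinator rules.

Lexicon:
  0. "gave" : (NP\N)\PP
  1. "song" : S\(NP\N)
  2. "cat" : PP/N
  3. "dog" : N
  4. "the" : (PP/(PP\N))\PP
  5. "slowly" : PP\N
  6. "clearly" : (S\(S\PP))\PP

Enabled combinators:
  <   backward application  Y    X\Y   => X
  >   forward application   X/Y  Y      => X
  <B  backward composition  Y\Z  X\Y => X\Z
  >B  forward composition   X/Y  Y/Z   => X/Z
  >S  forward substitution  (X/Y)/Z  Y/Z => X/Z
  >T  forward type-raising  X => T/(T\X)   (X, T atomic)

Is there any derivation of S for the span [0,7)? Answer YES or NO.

YES

[0,7] S   <
  [0,2] S\PP   <B
    [0,1] "gave" : (NP\N)\PP
    [1,2] "song" : S\(NP\N)
  [2,7] S\(S\PP)   <
    [2,6] PP   >
      [2,5] PP/(PP\N)   <
        [2,4] PP   >
          [2,3] "cat" : PP/N
          [3,4] "dog" : N
        [4,5] "the" : (PP/(PP\N))\PP
      [5,6] "slowly" : PP\N
    [6,7] "clearly" : (S\(S\PP))\PP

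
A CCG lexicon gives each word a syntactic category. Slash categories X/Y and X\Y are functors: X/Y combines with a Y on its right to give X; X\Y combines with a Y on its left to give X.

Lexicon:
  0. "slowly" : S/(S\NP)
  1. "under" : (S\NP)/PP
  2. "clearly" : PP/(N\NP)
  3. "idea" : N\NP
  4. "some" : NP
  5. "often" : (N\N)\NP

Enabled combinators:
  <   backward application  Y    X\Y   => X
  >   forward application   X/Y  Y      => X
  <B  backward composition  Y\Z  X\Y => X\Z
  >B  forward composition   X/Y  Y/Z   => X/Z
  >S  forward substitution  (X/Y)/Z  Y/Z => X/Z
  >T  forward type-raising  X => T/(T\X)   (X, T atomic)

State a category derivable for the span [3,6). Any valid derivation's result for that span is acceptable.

N\NP

[0,6] S   >
  [0,1] "slowly" : S/(S\NP)
  [1,6] S\NP   >
    [1,2] "under" : (S\NP)/PP
    [2,6] PP   >
      [2,3] "clearly" : PP/(N\NP)
      [3,6] N\NP   <B
        [3,4] "idea" : N\NP
        [4,6] N\N   <
          [4,5] "some" : NP
          [5,6] "often" : (N\N)\NP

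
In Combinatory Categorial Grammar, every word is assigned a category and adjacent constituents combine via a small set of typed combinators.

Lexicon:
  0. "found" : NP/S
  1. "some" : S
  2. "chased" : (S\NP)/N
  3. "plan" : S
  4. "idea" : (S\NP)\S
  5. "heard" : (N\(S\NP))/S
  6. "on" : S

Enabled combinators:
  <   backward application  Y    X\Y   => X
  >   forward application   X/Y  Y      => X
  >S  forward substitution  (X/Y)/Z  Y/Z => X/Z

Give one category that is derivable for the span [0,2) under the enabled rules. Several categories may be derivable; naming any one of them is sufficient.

[0,7] S   <
  [0,2] NP   >
    [0,1] "found" : NP/S
    [1,2] "some" : S
  [2,7] S\NP   >
    [2,3] "chased" : (S\NP)/N
    [3,7] N   <
      [3,5] S\NP   <
        [3,4] "plan" : S
        [4,5] "idea" : (S\NP)\S
      [5,7] N\(S\NP)   >
        [5,6] "heard" : (N\(S\NP))/S
        [6,7] "on" : S

NP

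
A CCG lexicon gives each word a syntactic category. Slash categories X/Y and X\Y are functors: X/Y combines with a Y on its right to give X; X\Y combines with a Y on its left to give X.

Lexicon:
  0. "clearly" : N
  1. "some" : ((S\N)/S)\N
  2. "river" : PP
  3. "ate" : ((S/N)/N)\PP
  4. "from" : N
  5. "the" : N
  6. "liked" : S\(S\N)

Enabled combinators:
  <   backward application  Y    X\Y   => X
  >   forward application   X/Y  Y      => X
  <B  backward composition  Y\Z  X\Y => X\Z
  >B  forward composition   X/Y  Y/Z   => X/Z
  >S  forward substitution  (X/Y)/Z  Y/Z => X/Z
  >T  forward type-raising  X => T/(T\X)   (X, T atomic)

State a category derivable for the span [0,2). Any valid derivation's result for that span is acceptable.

(S\N)/S

[0,7] S   <
  [0,6] S\N   >
    [0,2] (S\N)/S   <
      [0,1] "clearly" : N
      [1,2] "some" : ((S\N)/S)\N
    [2,6] S   >
      [2,5] S/N   >
        [2,4] (S/N)/N   <
          [2,3] "river" : PP
          [3,4] "ate" : ((S/N)/N)\PP
        [4,5] "from" : N
      [5,6] "the" : N
  [6,7] "liked" : S\(S\N)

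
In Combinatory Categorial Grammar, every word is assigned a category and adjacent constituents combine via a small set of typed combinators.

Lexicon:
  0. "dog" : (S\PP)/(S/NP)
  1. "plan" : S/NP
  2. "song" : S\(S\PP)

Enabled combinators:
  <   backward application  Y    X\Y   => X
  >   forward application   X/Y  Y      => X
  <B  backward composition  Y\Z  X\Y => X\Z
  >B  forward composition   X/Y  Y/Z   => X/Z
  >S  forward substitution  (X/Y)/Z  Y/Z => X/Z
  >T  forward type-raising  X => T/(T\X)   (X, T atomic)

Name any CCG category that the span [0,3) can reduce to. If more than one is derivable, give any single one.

S

[0,3] S   <
  [0,2] S\PP   >
    [0,1] "dog" : (S\PP)/(S/NP)
    [1,2] "plan" : S/NP
  [2,3] "song" : S\(S\PP)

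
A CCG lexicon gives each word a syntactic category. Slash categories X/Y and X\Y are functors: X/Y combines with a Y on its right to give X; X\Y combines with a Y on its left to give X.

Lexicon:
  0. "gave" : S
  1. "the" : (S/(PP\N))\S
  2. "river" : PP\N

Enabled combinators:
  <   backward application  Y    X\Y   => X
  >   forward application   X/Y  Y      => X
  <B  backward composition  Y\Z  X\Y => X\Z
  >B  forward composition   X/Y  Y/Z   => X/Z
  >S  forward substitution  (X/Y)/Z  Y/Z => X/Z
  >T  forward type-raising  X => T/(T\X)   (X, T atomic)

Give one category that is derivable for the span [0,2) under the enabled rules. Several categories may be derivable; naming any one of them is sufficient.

S/(PP\N)

[0,3] S   >
  [0,2] S/(PP\N)   <
    [0,1] "gave" : S
    [1,2] "the" : (S/(PP\N))\S
  [2,3] "river" : PP\N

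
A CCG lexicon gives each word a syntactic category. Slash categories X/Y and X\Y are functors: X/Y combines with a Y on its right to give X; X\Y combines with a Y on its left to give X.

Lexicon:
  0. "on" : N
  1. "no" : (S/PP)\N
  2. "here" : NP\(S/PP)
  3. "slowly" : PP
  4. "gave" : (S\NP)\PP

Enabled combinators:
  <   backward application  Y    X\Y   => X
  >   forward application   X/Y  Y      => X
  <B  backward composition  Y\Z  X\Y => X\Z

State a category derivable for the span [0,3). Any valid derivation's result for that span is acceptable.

NP

[0,5] S   <
  [0,3] NP   <
    [0,1] "on" : N
    [1,3] NP\N   <B
      [1,2] "no" : (S/PP)\N
      [2,3] "here" : NP\(S/PP)
  [3,5] S\NP   <
    [3,4] "slowly" : PP
    [4,5] "gave" : (S\NP)\PP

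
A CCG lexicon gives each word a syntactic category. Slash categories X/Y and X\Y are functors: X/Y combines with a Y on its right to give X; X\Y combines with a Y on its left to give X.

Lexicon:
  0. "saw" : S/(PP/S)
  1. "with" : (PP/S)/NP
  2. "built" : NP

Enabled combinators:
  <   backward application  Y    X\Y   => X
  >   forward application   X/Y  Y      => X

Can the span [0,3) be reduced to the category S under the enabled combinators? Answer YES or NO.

YES

[0,3] S   >
  [0,1] "saw" : S/(PP/S)
  [1,3] PP/S   >
    [1,2] "with" : (PP/S)/NP
    [2,3] "built" : NP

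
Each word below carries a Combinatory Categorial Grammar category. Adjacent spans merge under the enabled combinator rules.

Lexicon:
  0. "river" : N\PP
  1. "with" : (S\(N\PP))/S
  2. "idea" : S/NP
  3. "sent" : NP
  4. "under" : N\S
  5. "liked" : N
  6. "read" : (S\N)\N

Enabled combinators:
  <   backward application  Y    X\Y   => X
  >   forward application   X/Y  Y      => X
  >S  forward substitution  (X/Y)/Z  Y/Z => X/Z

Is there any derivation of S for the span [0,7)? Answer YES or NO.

YES

[0,7] S   <
  [0,1] "river" : N\PP
  [1,7] S\(N\PP)   >
    [1,2] "with" : (S\(N\PP))/S
    [2,7] S   <
      [2,5] N   <
        [2,4] S   >
          [2,3] "idea" : S/NP
          [3,4] "sent" : NP
        [4,5] "under" : N\S
      [5,7] S\N   <
        [5,6] "liked" : N
        [6,7] "read" : (S\N)\N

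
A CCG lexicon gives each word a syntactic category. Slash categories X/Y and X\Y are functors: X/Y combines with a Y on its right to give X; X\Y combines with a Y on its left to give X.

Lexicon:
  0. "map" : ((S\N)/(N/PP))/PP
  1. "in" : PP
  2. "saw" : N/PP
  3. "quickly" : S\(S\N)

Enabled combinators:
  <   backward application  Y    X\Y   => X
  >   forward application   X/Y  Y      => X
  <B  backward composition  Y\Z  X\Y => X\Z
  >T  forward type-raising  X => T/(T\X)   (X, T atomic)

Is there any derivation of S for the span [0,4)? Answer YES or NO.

[0,4] S   <
  [0,3] S\N   >
    [0,2] (S\N)/(N/PP)   >
      [0,1] "map" : ((S\N)/(N/PP))/PP
      [1,2] "in" : PP
    [2,3] "saw" : N/PP
  [3,4] "quickly" : S\(S\N)

YES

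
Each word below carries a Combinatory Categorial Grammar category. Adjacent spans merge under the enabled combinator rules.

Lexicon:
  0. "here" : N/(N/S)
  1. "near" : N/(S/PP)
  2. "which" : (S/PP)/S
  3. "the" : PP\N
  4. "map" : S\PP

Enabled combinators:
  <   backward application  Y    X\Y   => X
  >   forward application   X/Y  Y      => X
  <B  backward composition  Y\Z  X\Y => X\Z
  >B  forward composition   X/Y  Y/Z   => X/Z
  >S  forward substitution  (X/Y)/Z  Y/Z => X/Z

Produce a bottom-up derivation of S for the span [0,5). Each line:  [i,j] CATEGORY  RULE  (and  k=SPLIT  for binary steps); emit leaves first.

[0,1] N/(N/S)  lex  "here"
[1,2] N/(S/PP)  lex  "near"
[2,3] (S/PP)/S  lex  "which"
[1,3] N/S  >B  k=2
[0,3] N  >  k=1
[3,4] PP\N  lex  "the"
[0,4] PP  <  k=3
[4,5] S\PP  lex  "map"
[0,5] S  <  k=4

[0,5] S   <
  [0,4] PP   <
    [0,3] N   >
      [0,1] "here" : N/(N/S)
      [1,3] N/S   >B
        [1,2] "near" : N/(S/PP)
        [2,3] "which" : (S/PP)/S
    [3,4] "the" : PP\N
  [4,5] "map" : S\PP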